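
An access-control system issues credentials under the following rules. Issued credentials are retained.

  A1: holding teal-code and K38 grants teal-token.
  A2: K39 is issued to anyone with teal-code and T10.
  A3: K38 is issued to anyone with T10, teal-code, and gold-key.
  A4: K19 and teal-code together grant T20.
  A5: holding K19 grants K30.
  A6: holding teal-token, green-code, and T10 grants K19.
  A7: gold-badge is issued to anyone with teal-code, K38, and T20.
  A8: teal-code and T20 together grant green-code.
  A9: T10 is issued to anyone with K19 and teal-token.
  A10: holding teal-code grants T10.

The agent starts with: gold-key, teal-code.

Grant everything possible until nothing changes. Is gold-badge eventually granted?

gold-badge would need teal-code, K38, and T20 (A7), but T20 is never granted.

No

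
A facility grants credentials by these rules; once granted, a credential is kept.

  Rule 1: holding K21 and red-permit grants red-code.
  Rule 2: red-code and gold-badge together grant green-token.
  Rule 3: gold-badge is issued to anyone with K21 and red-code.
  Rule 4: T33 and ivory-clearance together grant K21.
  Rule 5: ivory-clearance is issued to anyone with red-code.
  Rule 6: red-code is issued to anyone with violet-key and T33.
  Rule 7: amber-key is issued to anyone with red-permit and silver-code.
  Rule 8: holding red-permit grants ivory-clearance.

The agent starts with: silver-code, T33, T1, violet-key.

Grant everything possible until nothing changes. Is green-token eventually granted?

Holding violet-key and T33 grants red-code (Rule 6).
Holding red-code grants ivory-clearance (Rule 5).
Holding T33 and ivory-clearance grants K21 (Rule 4).
Holding K21 and red-code grants gold-badge (Rule 3).
Holding red-code and gold-badge grants green-token (Rule 2).

Yes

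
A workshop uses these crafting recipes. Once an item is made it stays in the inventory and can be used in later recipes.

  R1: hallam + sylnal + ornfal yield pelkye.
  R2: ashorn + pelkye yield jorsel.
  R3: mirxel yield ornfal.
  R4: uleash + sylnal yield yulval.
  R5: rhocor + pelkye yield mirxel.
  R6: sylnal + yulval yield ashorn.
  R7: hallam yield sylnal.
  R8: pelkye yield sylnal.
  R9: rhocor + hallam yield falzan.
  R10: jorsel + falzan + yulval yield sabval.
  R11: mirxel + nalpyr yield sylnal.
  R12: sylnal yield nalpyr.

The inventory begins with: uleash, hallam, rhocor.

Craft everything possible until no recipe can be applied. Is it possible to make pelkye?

pelkye would need hallam, sylnal, and ornfal (R1), but ornfal is never obtained.

No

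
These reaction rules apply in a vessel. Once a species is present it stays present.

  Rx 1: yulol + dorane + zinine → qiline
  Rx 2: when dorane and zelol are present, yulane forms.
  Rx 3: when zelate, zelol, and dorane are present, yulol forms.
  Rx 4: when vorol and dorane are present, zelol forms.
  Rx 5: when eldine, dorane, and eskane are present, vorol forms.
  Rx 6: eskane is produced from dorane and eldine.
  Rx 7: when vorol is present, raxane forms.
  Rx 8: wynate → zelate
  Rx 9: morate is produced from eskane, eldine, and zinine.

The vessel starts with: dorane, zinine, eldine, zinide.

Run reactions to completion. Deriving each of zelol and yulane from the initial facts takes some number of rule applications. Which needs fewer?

zelol

zelol: dorane and eldine present → eskane forms (Rx 6). eldine, dorane, and eskane present → vorol forms (Rx 5). vorol and dorane present → zelol forms (Rx 4). [3 rule applications]
yulane: dorane and eldine present → eskane forms (Rx 6). eldine, dorane, and eskane present → vorol forms (Rx 5). vorol and dorane present → zelol forms (Rx 4). dorane and zelol present → yulane forms (Rx 2). [4 rule applications]
zelol needs fewer.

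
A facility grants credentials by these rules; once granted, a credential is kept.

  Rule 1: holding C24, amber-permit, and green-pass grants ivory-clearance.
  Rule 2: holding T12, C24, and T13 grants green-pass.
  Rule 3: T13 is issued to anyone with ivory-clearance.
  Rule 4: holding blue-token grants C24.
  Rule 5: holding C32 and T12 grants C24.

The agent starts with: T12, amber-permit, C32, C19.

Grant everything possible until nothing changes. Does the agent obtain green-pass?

No

green-pass would need T12, C24, and T13 (Rule 2), but T13 is never granted.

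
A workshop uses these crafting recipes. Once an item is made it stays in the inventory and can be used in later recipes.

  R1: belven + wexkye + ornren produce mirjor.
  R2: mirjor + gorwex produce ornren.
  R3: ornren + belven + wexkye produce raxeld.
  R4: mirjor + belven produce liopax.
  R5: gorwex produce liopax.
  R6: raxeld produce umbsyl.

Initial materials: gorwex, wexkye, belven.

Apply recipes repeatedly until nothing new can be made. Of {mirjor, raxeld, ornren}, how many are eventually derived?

0

mirjor would need belven, wexkye, and ornren (R1), but ornren is never obtained.
raxeld would need ornren, belven, and wexkye (R3), but ornren is never obtained.
ornren would need mirjor and gorwex (R2), but mirjor is never obtained.
None of the 3 are reached.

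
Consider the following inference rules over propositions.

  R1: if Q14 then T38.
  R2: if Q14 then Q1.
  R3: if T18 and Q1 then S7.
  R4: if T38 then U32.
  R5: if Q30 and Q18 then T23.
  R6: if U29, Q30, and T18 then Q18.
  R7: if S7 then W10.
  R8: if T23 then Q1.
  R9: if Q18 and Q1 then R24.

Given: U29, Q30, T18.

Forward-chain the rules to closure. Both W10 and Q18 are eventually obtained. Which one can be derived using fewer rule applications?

Q18

Q18: U29, Q30, and T18 hold, so Q18 follows (R6). [1 rule application]
W10: U29, Q30, and T18 hold, so Q18 follows (R6). From Q30 and Q18, R5 gives T23. T23 holds, so Q1 follows (R8). T18 and Q1 hold, so S7 follows (R3). S7 holds, so W10 follows (R7). [5 rule applications]
Q18 needs fewer.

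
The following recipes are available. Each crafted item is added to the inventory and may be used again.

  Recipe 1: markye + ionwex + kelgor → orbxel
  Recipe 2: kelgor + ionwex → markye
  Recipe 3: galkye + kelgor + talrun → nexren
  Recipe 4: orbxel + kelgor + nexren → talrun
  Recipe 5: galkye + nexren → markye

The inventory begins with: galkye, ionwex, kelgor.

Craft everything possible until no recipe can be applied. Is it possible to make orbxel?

Yes

kelgor + ionwex → markye (Recipe 2).
Using Recipe 1, markye, ionwex, and kelgor make orbxel.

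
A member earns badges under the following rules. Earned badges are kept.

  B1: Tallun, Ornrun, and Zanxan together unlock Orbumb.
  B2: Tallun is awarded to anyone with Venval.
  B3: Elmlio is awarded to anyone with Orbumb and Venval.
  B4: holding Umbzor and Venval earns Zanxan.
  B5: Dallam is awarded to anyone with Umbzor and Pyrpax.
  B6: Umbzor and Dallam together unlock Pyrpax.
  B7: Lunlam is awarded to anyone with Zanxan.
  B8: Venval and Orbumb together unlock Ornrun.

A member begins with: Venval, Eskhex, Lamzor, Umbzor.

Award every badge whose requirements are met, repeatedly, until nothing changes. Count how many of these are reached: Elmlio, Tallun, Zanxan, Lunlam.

With Venval, Tallun is earned (B2).
With Umbzor and Venval, Zanxan is earned (B4).
With Zanxan, Lunlam is earned (B7).
Elmlio would need Orbumb and Venval (B3), but Orbumb is never earned.
Tallun: reached.
Zanxan: reached.
Lunlam: reached.
Reached: Tallun, Zanxan, and Lunlam — 3 of the 4.

3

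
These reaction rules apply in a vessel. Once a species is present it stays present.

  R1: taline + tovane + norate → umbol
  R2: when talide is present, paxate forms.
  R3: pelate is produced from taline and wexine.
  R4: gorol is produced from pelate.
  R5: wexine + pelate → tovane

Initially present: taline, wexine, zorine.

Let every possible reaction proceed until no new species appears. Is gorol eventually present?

Yes

taline and wexine present → pelate forms (R3).
pelate present → gorol forms (R4).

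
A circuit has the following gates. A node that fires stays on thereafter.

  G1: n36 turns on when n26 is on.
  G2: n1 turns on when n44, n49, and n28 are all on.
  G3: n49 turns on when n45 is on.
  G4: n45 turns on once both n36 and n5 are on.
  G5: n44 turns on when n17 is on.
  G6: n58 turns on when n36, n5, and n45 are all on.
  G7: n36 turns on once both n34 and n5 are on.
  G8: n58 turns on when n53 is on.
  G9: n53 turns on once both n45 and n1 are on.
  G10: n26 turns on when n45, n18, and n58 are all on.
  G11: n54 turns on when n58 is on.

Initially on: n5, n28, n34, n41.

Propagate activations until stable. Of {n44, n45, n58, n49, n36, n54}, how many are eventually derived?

5

G7: n34 and n5 on → n36 on.
G4: n36 and n5 on → n45 on.
n36, n5, and n45 are on, so n58 turns on (G6).
n45 is on, so n49 turns on (G3).
G11: n58 on → n54 on.
n44 would need n17 (G5), but n17 never turns on.
n45: reached.
n58: reached.
n49: reached.
n36: reached.
n54: reached.
Reached: n45, n58, n49, n36, and n54 — 5 of the 6.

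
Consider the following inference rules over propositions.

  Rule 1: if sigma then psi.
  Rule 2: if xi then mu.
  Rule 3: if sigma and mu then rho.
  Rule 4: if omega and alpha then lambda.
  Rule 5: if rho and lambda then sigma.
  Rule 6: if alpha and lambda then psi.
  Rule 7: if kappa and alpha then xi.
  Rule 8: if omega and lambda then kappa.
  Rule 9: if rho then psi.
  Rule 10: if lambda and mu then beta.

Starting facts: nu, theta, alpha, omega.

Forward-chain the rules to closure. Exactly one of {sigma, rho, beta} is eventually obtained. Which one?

From omega and alpha, Rule 4 gives lambda.
From omega and lambda, Rule 8 gives kappa.
kappa and alpha hold, so xi follows (Rule 7).
xi holds, so mu follows (Rule 2).
From lambda and mu, Rule 10 gives beta.
sigma would need rho and lambda (Rule 5), but rho is never established. rho would need sigma and mu (Rule 3), but sigma is never established.

beta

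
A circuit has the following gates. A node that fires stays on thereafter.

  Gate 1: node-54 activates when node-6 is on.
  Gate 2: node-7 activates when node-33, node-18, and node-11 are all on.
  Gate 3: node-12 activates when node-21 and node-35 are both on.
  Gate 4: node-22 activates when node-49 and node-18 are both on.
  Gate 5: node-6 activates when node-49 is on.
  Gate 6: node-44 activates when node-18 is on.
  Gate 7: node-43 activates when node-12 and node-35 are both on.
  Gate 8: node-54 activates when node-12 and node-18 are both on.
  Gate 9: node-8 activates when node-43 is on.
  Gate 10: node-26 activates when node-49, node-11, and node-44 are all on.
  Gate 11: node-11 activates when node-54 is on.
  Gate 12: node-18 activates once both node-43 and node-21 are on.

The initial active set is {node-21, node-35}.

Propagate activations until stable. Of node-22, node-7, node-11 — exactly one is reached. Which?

Gate 3: node-21 and node-35 on → node-12 on.
node-12 and node-35 are on, so node-43 activates (Gate 7).
Gate 12: node-43 and node-21 on → node-18 on.
node-12 and node-18 are on, so node-54 activates (Gate 8).
Gate 11: node-54 on → node-11 on.
node-22 would need node-49 and node-18 (Gate 4), but node-49 never turns on. node-7 would need node-33, node-18, and node-11 (Gate 2), but node-33 never turns on.

node-11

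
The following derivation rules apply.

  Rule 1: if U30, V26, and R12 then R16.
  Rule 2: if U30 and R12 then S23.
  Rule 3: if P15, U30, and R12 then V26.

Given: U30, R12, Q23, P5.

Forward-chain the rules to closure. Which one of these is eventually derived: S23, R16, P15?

S23

From U30 and R12, Rule 2 gives S23.
No rule produces P15, and it is not given. R16 would need U30, V26, and R12 (Rule 1), but V26 is never established.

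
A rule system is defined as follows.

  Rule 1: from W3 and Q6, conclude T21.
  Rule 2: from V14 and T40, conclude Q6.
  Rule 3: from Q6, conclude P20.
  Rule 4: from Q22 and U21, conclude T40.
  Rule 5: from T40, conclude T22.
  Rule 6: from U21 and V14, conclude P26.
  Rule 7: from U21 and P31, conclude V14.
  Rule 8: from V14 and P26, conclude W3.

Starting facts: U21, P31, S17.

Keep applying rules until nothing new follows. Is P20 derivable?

No

P20 would need Q6 (Rule 3), but Q6 is never established.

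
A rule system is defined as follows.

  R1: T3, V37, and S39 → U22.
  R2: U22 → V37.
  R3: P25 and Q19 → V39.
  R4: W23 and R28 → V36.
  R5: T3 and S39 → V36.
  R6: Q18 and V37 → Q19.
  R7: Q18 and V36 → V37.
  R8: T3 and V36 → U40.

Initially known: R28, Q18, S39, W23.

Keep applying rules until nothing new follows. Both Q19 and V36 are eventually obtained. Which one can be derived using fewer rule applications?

V36

V36: From W23 and R28, R4 gives V36. [1 rule application]
Q19: From W23 and R28, R4 gives V36. From Q18 and V36, R7 gives V37. From Q18 and V37, R6 gives Q19. [3 rule applications]
V36 needs fewer.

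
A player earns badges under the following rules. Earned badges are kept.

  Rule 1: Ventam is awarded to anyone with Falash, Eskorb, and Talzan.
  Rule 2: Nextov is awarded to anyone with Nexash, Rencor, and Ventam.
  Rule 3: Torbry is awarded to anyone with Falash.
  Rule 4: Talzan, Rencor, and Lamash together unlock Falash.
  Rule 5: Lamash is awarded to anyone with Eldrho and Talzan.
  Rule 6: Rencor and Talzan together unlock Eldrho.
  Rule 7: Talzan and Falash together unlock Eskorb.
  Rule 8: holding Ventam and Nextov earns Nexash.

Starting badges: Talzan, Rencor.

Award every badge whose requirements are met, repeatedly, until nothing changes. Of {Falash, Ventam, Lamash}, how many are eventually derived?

3

With Rencor and Talzan, Eldrho is earned (Rule 6).
With Eldrho and Talzan, Lamash is earned (Rule 5).
With Talzan, Rencor, and Lamash, Falash is earned (Rule 4).
With Talzan and Falash, Eskorb is earned (Rule 7).
With Falash, Eskorb, and Talzan, Ventam is earned (Rule 1).
Falash: reached.
Ventam: reached.
Lamash: reached.
All 3 are reached.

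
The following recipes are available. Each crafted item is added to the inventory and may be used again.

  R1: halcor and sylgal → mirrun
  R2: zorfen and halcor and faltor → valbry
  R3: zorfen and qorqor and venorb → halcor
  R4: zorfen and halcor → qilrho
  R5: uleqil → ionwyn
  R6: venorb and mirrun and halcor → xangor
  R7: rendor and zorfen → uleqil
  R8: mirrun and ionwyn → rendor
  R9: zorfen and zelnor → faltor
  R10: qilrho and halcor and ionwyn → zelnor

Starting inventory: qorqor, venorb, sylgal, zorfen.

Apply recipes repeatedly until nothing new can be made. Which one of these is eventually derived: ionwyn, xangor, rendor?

xangor

Using R3, zorfen, qorqor, and venorb make halcor.
Using R1, halcor and sylgal make mirrun.
venorb and mirrun and halcor → xangor (R6).
rendor would need mirrun and ionwyn (R8), but ionwyn is never obtained. ionwyn would need uleqil (R5), but uleqil is never obtained.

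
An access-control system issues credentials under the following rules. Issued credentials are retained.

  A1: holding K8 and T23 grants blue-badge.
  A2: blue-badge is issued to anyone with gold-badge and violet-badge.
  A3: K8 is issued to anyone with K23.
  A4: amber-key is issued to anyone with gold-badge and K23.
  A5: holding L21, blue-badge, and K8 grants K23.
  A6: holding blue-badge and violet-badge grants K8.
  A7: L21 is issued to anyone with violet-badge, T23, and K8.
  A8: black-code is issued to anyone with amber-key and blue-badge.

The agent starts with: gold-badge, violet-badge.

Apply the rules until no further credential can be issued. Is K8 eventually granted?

Holding gold-badge and violet-badge grants blue-badge (A2).
Holding blue-badge and violet-badge grants K8 (A6).

Yes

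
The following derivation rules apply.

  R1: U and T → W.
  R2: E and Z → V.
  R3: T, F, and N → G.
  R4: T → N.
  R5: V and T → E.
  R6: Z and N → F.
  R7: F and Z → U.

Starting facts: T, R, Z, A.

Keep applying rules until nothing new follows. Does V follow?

No

V would need E and Z (R2), but E is never established.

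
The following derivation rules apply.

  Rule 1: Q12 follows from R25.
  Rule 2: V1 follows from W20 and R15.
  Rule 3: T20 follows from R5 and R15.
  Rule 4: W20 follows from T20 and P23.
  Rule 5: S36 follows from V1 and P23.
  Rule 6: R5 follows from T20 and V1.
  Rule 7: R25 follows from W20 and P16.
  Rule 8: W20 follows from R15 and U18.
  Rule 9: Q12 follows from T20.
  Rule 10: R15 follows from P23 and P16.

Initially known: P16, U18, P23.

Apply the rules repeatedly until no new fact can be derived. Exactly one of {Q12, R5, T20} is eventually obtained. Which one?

P23 and P16 hold, so R15 follows (Rule 10).
From R15 and U18, Rule 8 gives W20.
From W20 and P16, Rule 7 gives R25.
R25 holds, so Q12 follows (Rule 1).
R5 would need T20 and V1 (Rule 6), but T20 is never established. T20 would need R5 and R15 (Rule 3), but R5 is never established.

Q12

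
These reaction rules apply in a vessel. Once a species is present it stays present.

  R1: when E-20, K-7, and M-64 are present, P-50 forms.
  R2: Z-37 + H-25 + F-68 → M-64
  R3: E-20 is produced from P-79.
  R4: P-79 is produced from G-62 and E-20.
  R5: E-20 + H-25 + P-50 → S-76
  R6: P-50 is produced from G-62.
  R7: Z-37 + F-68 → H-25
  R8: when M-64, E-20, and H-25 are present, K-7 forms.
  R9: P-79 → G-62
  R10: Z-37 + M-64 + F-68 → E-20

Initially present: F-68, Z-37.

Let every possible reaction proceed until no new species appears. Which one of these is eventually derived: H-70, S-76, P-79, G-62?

Z-37 and F-68 present → H-25 forms (R7).
Z-37, H-25, and F-68 present → M-64 forms (R2).
Z-37, M-64, and F-68 present → E-20 forms (R10).
M-64, E-20, and H-25 present → K-7 forms (R8).
E-20, K-7, and M-64 present → P-50 forms (R1).
E-20, H-25, and P-50 present → S-76 forms (R5).
No rule produces H-70, and it is not given. G-62 would need P-79 (R9), but P-79 never forms. P-79 would need G-62 and E-20 (R4), but G-62 never forms.

S-76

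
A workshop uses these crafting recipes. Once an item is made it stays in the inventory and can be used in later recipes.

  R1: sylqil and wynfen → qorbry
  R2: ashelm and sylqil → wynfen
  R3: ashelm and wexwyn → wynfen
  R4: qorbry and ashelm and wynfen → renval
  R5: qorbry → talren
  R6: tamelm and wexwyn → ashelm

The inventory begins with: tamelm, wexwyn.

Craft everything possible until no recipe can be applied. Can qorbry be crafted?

No

qorbry would need sylqil and wynfen (R1), but sylqil is never obtained.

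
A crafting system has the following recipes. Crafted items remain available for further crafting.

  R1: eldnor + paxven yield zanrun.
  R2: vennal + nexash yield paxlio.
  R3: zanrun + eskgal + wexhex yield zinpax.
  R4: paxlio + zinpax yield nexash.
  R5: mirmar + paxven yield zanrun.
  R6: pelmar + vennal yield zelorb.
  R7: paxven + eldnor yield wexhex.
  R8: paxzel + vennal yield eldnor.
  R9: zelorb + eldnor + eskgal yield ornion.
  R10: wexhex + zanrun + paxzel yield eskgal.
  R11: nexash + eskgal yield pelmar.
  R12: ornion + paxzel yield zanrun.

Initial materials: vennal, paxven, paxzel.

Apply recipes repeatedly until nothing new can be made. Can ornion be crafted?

No

ornion would need zelorb, eldnor, and eskgal (R9), but zelorb is never obtained.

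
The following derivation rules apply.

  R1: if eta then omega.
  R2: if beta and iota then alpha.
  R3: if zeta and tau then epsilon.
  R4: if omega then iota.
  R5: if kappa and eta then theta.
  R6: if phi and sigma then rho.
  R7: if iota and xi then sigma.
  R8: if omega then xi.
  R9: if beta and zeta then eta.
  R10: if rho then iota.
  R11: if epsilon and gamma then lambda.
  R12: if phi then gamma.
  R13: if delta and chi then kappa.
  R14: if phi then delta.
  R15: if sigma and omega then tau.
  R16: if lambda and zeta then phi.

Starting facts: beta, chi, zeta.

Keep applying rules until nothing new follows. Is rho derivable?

rho would need phi and sigma (R6), but phi is never established.

No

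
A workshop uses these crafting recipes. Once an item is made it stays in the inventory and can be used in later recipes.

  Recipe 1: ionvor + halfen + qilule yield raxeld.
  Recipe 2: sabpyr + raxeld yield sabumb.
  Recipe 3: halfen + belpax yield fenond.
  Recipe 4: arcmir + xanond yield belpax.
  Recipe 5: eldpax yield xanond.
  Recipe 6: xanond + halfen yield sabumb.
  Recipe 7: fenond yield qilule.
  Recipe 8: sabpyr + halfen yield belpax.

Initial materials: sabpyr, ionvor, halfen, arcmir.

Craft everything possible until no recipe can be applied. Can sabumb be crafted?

Yes

Using Recipe 8, sabpyr and halfen make belpax.
Using Recipe 3, halfen and belpax make fenond.
Using Recipe 7, fenond makes qilule.
ionvor + halfen + qilule → raxeld (Recipe 1).
sabpyr + raxeld → sabumb (Recipe 2).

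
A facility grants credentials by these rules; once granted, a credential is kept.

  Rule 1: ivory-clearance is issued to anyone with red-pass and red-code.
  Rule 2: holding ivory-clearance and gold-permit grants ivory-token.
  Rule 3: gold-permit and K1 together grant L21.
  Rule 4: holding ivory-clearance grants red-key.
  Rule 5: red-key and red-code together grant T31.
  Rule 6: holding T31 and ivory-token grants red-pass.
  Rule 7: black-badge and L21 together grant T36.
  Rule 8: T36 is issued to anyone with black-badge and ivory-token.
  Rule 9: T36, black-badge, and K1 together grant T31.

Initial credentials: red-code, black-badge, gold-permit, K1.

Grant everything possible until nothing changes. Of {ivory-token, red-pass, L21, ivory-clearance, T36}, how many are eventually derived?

Holding gold-permit and K1 grants L21 (Rule 3).
Holding black-badge and L21 grants T36 (Rule 7).
ivory-token would need ivory-clearance and gold-permit (Rule 2), but ivory-clearance is never granted.
red-pass would need T31 and ivory-token (Rule 6), but ivory-token is never granted.
L21: reached.
ivory-clearance would need red-pass and red-code (Rule 1), but red-pass is never granted.
T36: reached.
Reached: L21 and T36 — 2 of the 5.

2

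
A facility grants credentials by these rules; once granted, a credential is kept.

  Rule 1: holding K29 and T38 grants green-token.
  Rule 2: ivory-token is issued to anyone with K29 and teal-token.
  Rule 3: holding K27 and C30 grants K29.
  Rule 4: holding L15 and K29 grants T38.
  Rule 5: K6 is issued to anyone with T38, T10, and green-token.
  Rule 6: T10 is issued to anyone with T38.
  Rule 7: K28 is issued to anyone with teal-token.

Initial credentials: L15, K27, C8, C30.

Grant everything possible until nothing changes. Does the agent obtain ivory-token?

No

ivory-token would need K29 and teal-token (Rule 2), but teal-token is never granted.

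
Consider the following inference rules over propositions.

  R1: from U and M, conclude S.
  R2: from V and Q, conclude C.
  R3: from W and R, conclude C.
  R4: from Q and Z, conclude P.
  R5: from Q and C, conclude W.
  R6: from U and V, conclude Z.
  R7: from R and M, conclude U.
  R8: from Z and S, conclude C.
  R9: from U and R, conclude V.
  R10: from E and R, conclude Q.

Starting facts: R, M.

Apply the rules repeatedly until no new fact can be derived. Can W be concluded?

No

W would need Q and C (R5), but Q is never established.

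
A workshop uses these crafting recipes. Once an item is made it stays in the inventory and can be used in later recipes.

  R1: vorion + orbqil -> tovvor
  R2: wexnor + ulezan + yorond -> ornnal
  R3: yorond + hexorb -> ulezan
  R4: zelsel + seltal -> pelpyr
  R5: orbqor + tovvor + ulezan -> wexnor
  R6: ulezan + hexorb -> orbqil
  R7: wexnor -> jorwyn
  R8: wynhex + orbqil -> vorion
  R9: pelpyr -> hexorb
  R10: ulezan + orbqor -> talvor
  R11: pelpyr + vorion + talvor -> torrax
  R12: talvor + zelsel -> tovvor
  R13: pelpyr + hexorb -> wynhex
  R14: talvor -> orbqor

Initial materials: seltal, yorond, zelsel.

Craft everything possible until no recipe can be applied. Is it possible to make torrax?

No

torrax would need pelpyr, vorion, and talvor (R11), but talvor is never obtained.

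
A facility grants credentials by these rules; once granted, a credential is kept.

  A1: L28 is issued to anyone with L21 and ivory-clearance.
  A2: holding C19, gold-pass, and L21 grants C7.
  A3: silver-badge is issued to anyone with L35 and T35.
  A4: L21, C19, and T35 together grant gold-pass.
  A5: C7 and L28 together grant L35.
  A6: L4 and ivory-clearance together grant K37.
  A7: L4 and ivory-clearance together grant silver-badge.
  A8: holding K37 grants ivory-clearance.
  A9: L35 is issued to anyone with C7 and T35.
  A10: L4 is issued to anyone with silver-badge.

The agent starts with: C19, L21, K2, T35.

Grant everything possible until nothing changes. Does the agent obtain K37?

No

K37 would need L4 and ivory-clearance (A6), but ivory-clearance is never granted.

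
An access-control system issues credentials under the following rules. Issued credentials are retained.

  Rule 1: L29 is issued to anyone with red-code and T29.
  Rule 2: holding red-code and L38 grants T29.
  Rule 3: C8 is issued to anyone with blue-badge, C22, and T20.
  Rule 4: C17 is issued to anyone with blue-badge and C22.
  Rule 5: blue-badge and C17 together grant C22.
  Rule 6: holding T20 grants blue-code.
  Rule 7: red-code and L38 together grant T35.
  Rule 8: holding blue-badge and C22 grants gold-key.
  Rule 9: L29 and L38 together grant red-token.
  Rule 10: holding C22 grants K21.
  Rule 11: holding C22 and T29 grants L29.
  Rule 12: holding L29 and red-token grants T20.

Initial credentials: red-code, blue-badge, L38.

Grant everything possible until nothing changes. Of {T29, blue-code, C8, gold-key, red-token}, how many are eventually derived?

3

Holding red-code and L38 grants T29 (Rule 2).
Holding red-code and T29 grants L29 (Rule 1).
Holding L29 and L38 grants red-token (Rule 9).
Holding L29 and red-token grants T20 (Rule 12).
Holding T20 grants blue-code (Rule 6).
T29: reached.
blue-code: reached.
C8 would need blue-badge, C22, and T20 (Rule 3), but C22 is never granted.
gold-key would need blue-badge and C22 (Rule 8), but C22 is never granted.
red-token: reached.
Reached: T29, blue-code, and red-token — 3 of the 5.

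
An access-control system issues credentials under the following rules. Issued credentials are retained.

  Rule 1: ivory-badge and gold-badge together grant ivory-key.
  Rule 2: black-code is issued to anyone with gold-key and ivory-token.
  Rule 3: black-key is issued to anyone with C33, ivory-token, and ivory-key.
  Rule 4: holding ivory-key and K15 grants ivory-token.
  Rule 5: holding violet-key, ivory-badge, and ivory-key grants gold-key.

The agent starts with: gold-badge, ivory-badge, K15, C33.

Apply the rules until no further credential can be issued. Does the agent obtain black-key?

Holding ivory-badge and gold-badge grants ivory-key (Rule 1).
Holding ivory-key and K15 grants ivory-token (Rule 4).
Holding C33, ivory-token, and ivory-key grants black-key (Rule 3).

Yes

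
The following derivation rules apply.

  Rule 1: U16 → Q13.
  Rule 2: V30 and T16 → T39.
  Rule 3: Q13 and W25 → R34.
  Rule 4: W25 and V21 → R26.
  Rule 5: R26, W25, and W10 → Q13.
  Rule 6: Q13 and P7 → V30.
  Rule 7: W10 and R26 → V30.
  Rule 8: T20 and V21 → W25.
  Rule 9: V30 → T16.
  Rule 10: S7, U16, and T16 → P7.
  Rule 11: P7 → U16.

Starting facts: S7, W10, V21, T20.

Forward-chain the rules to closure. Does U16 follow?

No

U16 would need P7 (Rule 11), but P7 is never established.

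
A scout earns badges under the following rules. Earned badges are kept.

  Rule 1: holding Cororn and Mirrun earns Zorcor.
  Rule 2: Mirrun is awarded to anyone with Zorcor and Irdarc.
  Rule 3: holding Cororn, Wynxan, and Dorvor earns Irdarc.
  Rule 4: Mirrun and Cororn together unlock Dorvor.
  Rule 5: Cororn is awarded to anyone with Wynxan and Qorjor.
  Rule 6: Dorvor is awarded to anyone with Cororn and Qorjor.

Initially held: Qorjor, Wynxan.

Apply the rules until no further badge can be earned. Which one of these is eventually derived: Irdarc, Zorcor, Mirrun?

Irdarc

With Wynxan and Qorjor, Cororn is earned (Rule 5).
With Cororn and Qorjor, Dorvor is earned (Rule 6).
With Cororn, Wynxan, and Dorvor, Irdarc is earned (Rule 3).
Mirrun would need Zorcor and Irdarc (Rule 2), but Zorcor is never earned. Zorcor would need Cororn and Mirrun (Rule 1), but Mirrun is never earned.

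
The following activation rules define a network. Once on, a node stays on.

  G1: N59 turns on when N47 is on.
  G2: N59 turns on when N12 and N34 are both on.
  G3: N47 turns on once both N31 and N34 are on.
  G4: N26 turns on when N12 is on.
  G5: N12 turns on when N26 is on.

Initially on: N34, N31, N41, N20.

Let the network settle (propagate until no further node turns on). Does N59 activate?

Yes

G3: N31 and N34 on → N47 on.
N47 is on, so N59 turns on (G1).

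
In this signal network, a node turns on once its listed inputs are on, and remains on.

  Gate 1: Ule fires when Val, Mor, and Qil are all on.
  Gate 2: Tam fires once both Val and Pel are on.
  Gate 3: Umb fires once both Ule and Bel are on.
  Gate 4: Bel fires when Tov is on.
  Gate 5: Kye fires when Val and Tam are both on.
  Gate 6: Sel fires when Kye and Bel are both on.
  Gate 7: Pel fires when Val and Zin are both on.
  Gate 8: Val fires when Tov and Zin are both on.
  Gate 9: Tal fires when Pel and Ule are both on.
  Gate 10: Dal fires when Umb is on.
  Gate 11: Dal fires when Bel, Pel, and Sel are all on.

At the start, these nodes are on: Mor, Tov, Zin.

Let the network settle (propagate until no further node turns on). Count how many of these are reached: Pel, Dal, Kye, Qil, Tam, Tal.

4

Gate 8: Tov and Zin on → Val on.
Gate 4: Tov on → Bel on.
Val and Zin are on, so Pel fires (Gate 7).
Gate 2: Val and Pel on → Tam on.
Gate 5: Val and Tam on → Kye on.
Kye and Bel are on, so Sel fires (Gate 6).
Bel, Pel, and Sel are on, so Dal fires (Gate 11).
Pel: reached.
Dal: reached.
Kye: reached.
No rule produces Qil, and it is not given.
Tam: reached.
Tal would need Pel and Ule (Gate 9), but Ule never turns on.
Reached: Pel, Dal, Kye, and Tam — 4 of the 6.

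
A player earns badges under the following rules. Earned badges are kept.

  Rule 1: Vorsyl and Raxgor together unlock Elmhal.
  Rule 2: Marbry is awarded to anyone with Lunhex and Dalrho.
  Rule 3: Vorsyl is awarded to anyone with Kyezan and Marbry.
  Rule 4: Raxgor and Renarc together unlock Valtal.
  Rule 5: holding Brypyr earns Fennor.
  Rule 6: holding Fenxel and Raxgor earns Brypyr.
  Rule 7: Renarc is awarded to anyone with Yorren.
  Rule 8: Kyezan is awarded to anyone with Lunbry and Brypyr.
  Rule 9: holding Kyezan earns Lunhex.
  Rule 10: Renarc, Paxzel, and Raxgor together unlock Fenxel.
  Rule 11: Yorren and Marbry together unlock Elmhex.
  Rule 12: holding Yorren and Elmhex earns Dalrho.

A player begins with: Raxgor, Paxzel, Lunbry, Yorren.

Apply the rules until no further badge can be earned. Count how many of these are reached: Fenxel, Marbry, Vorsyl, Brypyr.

With Yorren, Renarc is earned (Rule 7).
With Renarc, Paxzel, and Raxgor, Fenxel is earned (Rule 10).
With Fenxel and Raxgor, Brypyr is earned (Rule 6).
Fenxel: reached.
Marbry would need Lunhex and Dalrho (Rule 2), but Dalrho is never earned.
Vorsyl would need Kyezan and Marbry (Rule 3), but Marbry is never earned.
Brypyr: reached.
Reached: Fenxel and Brypyr — 2 of the 4.

2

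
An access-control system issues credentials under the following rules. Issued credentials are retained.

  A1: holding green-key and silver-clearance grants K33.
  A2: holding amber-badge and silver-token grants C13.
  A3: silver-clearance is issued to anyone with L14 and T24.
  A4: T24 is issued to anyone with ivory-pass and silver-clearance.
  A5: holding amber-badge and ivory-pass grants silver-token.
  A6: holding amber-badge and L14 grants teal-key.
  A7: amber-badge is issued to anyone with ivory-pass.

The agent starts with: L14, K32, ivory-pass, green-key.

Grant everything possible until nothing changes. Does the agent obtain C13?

Yes

Holding ivory-pass grants amber-badge (A7).
Holding amber-badge and ivory-pass grants silver-token (A5).
Holding amber-badge and silver-token grants C13 (A2).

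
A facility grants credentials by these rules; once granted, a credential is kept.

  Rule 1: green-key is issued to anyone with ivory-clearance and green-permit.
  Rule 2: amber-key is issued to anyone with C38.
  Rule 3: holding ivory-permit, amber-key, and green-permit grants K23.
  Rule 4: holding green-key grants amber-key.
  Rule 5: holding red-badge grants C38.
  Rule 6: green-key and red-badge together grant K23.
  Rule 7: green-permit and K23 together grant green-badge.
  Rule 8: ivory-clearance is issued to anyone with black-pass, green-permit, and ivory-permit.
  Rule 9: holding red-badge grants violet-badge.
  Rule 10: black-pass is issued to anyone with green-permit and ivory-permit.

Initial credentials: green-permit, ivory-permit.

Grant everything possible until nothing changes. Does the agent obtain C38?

C38 would need red-badge (Rule 5), but red-badge is never granted.

No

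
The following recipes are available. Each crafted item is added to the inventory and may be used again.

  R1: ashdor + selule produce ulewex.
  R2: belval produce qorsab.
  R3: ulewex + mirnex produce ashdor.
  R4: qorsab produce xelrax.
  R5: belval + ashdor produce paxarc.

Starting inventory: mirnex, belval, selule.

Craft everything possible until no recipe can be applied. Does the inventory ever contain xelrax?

Yes

Using R2, belval makes qorsab.
qorsab → xelrax (R4).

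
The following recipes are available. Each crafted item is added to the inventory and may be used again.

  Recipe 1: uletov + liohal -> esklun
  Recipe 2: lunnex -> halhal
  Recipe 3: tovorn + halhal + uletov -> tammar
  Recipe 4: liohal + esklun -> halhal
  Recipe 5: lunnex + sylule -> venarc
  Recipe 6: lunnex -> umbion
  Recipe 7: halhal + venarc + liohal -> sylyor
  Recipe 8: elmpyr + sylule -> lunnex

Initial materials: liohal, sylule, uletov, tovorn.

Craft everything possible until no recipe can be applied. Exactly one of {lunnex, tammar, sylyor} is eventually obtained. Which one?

uletov + liohal -> esklun (Recipe 1).
liohal + esklun -> halhal (Recipe 4).
tovorn + halhal + uletov -> tammar (Recipe 3).
sylyor would need halhal, venarc, and liohal (Recipe 7), but venarc is never obtained. lunnex would need elmpyr and sylule (Recipe 8), but elmpyr is never obtained.

tammar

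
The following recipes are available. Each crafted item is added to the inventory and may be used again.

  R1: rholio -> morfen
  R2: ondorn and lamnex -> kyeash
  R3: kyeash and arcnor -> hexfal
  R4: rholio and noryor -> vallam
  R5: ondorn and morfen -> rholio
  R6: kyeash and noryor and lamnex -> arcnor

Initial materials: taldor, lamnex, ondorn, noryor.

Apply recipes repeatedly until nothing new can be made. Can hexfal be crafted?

ondorn and lamnex -> kyeash (R2).
kyeash and noryor and lamnex -> arcnor (R6).
kyeash and arcnor -> hexfal (R3).

Yes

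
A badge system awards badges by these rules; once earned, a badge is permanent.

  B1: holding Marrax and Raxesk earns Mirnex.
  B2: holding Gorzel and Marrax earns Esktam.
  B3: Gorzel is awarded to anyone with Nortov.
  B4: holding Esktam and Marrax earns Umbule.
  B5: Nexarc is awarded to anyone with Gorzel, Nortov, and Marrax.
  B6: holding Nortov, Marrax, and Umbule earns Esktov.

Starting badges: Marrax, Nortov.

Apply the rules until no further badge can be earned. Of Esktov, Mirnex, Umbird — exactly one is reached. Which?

With Nortov, Gorzel is earned (B3).
With Gorzel and Marrax, Esktam is earned (B2).
With Esktam and Marrax, Umbule is earned (B4).
With Nortov, Marrax, and Umbule, Esktov is earned (B6).
Mirnex would need Marrax and Raxesk (B1), but Raxesk is never earned. No rule produces Umbird, and it is not given.

Esktov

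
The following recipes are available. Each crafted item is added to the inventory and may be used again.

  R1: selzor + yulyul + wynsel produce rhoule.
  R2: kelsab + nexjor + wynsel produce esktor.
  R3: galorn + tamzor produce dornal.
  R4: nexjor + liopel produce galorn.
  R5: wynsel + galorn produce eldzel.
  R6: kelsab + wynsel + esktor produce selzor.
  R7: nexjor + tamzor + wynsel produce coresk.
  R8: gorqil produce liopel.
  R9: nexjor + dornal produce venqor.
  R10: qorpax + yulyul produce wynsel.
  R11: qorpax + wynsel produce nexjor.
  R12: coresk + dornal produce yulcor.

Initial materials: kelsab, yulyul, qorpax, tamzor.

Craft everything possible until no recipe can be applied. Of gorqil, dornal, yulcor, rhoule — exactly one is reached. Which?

rhoule

Using R10, qorpax and yulyul make wynsel.
Using R11, qorpax and wynsel make nexjor.
kelsab + nexjor + wynsel → esktor (R2).
kelsab + wynsel + esktor → selzor (R6).
Using R1, selzor, yulyul, and wynsel make rhoule.
yulcor would need coresk and dornal (R12), but dornal is never obtained. dornal would need galorn and tamzor (R3), but galorn is never obtained. No rule produces gorqil, and it is not given.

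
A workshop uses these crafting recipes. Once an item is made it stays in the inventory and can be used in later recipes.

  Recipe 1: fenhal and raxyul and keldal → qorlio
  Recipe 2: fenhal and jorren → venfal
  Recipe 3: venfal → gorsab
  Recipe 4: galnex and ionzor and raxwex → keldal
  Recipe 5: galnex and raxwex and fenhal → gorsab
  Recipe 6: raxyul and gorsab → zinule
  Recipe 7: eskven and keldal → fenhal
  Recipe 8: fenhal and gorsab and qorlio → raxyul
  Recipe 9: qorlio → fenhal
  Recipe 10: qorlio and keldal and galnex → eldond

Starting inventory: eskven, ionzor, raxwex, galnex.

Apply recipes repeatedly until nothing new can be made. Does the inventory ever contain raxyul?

raxyul would need fenhal, gorsab, and qorlio (Recipe 8), but qorlio is never obtained.

No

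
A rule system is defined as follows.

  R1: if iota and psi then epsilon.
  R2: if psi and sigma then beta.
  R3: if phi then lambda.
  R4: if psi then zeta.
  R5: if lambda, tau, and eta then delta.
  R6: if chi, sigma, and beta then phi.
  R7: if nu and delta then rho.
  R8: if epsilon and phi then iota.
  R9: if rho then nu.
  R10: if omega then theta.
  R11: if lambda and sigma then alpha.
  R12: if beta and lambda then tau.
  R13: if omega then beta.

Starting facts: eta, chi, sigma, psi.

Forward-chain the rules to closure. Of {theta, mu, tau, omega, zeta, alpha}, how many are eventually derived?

From psi, R4 gives zeta.
psi and sigma hold, so beta follows (R2).
From chi, sigma, and beta, R6 gives phi.
From phi, R3 gives lambda.
lambda and sigma hold, so alpha follows (R11).
From beta and lambda, R12 gives tau.
theta would need omega (R10), but omega is never established.
No rule produces mu, and it is not given.
tau: reached.
No rule produces omega, and it is not given.
zeta: reached.
alpha: reached.
Reached: tau, zeta, and alpha — 3 of the 6.

3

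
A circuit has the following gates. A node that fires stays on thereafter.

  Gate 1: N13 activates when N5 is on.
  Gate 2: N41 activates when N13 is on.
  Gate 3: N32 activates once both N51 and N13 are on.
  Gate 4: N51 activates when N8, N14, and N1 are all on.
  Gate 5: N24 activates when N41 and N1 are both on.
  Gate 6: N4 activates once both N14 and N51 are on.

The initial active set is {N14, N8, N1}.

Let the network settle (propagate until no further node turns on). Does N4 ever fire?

Gate 4: N8, N14, and N1 on → N51 on.
Gate 6: N14 and N51 on → N4 on.

Yes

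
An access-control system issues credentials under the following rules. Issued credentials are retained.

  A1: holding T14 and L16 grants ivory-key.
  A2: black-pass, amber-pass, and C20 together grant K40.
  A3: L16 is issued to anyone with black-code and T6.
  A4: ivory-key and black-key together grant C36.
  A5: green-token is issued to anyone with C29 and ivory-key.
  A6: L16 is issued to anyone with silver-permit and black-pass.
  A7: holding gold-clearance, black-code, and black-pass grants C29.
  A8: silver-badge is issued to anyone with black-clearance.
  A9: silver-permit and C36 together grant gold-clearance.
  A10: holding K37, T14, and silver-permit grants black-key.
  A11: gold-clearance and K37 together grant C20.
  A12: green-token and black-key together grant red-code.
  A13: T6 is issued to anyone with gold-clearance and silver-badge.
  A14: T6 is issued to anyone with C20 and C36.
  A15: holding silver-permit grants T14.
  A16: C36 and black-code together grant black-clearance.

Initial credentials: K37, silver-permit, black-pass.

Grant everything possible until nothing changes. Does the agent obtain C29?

C29 would need gold-clearance, black-code, and black-pass (A7), but black-code is never granted.

No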